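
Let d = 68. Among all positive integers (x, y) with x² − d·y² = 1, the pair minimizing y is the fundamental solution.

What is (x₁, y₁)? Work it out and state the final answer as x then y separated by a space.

33 4

√68 → a₀=8, period (4,16); ℓ=2 even so k=1
step 0: (8, 1)  from 8·(1,0) + (0,1)
step 1: (33, 4)  from 4·(8,1) + (1,0)
fundamental: x₁=33, y₁=4  (since 1089 − 68·16 = 1)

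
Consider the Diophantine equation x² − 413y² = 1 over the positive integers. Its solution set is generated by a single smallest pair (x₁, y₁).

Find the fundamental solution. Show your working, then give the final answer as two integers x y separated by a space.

d=413: √d = [20; 3,9,1,4,1,9,3,40] (ℓ=8, even), read p_7/q_7
k=0  a_k=20  p_k/q_k = 20/1
k=1  a_k=3  p_k/q_k = 61/3
k=2  a_k=9  p_k/q_k = 569/28
…
k=4  a_k=4  p_k/q_k = 3089/152
k=5  a_k=1  p_k/q_k = 3719/183
k=6  a_k=9  p_k/q_k = 36560/1799
k=7  a_k=3  p_k/q_k = 113399/5580
(x₁, y₁) = (113399, 5580);  113399² − 413·5580² = 1 ✓

113399 5580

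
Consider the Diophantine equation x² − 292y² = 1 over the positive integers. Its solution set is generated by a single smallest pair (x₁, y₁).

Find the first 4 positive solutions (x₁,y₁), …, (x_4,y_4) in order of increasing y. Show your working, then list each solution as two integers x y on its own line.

d=292: √d = [17; 11,2,1,3,8,3,1,2,11,34] (ℓ=10, even), read p_9/q_9
k=0  a_k=17  p_k/q_k = 17/1
k=1  a_k=11  p_k/q_k = 188/11
…
k=6  a_k=3  p_k/q_k = 55143/3227
k=7  a_k=1  p_k/q_k = 72812/4261
k=8  a_k=2  p_k/q_k = 200767/11749
k=9  a_k=11  p_k/q_k = 2281249/133500
(x₁, y₁) = (2281249, 133500);  2281249² − 292·133500² = 1 ✓
(2281249+133500√292)^2 = 10408194000001 + 609093483000√292
(2281249+133500√292)^3 = 47487364308614281249 + 2778987798000400500√292
(2281249+133500√292)^4 = 216661004683313632776000001 + 12679126270400622186966000√292

2281249 133500
10408194000001 609093483000
47487364308614281249 2778987798000400500
216661004683313632776000001 12679126270400622186966000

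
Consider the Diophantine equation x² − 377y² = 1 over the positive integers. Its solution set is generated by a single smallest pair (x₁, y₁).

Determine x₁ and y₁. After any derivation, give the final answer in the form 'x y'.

d=377: √d = [19; 2,2,2,38] (ℓ=4, even), read p_3/q_3
a_0=19:  p_0=19·1+0=19,  q_0=19·0+1=1
a_1=2:  p_1=2·19+1=39,  q_1=2·1+0=2
a_2=2:  p_2=2·39+19=97,  q_2=2·2+1=5
a_3=2:  p_3=2·97+39=233,  q_3=2·5+2=12
(x₁, y₁) = (233, 12);  233² − 377·12² = 1 ✓

233 12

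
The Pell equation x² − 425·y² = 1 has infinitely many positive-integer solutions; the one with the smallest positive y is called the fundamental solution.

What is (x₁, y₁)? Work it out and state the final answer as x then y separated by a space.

143649 6968

d=425: √d = [20; 1,1,1,1,1,1,40] (ℓ=7, odd), read p_13/q_13
step 0: (20, 1)  from 20·(1,0) + (0,1)
…
step 4: (103, 5)  from 1·(62,3) + (41,2)
…
step 7: (10885, 528)  from 40·(268,13) + (165,8)
step 8: (11153, 541)  from 1·(10885,528) + (268,13)
step 9: (22038, 1069)  from 1·(11153,541) + (10885,528)
…
step 12: (88420, 4289)  from 1·(55229,2679) + (33191,1610)
step 13: (143649, 6968)  from 1·(88420,4289) + (55229,2679)
fundamental: x₁=143649, y₁=6968  (since 20635035201 − 425·48553024 = 1)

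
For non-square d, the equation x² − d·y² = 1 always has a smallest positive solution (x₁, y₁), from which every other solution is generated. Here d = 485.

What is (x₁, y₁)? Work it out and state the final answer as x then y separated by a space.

969 44

√485 = [22; 44, …], period ℓ=1 (odd) → k=1
a_0=22:  p_0=22·1+0=22,  q_0=22·0+1=1
a_1=44:  p_1=44·22+1=969,  q_1=44·1+0=44
fundamental: x₁=969, y₁=44  (since 938961 − 485·1936 = 1)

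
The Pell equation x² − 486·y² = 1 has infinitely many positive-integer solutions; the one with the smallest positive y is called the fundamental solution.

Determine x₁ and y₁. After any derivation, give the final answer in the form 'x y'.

d=486: √d = [22; 22,44] (ℓ=2, even), read p_1/q_1
a_0=22:  p_0=22·1+0=22,  q_0=22·0+1=1
a_1=22:  p_1=22·22+1=485,  q_1=22·1+0=22
→ (485, 22).  Check: 485²=235225, 486·22²=235224, difference 1.

485 22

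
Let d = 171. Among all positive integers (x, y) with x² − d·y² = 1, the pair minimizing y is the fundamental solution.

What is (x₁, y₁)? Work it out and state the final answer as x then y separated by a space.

√171 → a₀=13, period (13,26); ℓ=2 even so k=1
step 0: (13, 1)  from 13·(1,0) + (0,1)
step 1: (170, 13)  from 13·(13,1) + (1,0)
→ (170, 13).  Check: 170²=28900, 171·13²=28899, difference 1.

170 13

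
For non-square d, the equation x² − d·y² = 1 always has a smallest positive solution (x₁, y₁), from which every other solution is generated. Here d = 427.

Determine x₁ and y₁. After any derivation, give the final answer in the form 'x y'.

√427 → a₀=20, period (1,1,1,40); ℓ=4 even so k=3
k=0  a_k=20  p_k/q_k = 20/1
k=1  a_k=1  p_k/q_k = 21/1
k=2  a_k=1  p_k/q_k = 41/2
k=3  a_k=1  p_k/q_k = 62/3
(x₁, y₁) = (62, 3);  62² − 427·3² = 1 ✓

62 3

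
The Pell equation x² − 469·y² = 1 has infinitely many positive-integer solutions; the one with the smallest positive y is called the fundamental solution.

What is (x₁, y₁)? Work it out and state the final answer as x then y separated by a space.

137215 6336

d=469: √d = [21; 1,1,1,10,6,10,1,1,1,42] (ℓ=10, even), read p_9/q_9
step 0: (21, 1)  from 21·(1,0) + (0,1)
step 1: (22, 1)  from 1·(21,1) + (1,0)
step 2: (43, 2)  from 1·(22,1) + (21,1)
…
step 6: (42923, 1982)  from 10·(4223,195) + (693,32)
…
step 8: (90069, 4159)  from 1·(47146,2177) + (42923,1982)
step 9: (137215, 6336)  from 1·(90069,4159) + (47146,2177)
→ (137215, 6336).  Check: 137215²=18827956225, 469·6336²=18827956224, difference 1.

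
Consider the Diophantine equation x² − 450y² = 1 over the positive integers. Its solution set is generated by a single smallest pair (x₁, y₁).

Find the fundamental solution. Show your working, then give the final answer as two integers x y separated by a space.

19601 924

[21; 4,1,2,4,2,1,4,42] for √450; ℓ=8 ⇒ convergent index 7
a_0=21:  p_0=21·1+0=21,  q_0=21·0+1=1
…
a_3=2:  p_3=2·106+85=297,  q_3=2·5+4=14
…
a_6=1:  p_6=1·2885+1294=4179,  q_6=1·136+61=197
a_7=4:  p_7=4·4179+2885=19601,  q_7=4·197+136=924
fundamental: x₁=19601, y₁=924  (since 384199201 − 450·853776 = 1)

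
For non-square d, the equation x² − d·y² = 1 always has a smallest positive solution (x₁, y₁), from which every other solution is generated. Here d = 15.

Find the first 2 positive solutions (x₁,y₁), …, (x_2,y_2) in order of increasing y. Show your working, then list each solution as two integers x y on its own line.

4 1
31 8

√15 → a₀=3, period (1,6); ℓ=2 even so k=1
i=0: a=3 ⇒ p=3, q=1
i=1: a=1 ⇒ p=4, q=1
fundamental: x₁=4, y₁=1  (since 16 − 15·1 = 1)
k=2:  x_2 = 4·4+15·1·1 = 31,  y_2 = 4·1+1·4 = 8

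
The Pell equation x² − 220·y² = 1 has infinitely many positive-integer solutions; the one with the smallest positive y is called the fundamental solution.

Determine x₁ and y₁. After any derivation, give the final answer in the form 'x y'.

89 6

[14; 1,4,1,28] for √220; ℓ=4 ⇒ convergent index 3
i=0: a=14 ⇒ p=14, q=1
…
i=2: a=4 ⇒ p=74, q=5
i=3: a=1 ⇒ p=89, q=6
→ (89, 6).  Check: 89²=7921, 220·6²=7920, difference 1.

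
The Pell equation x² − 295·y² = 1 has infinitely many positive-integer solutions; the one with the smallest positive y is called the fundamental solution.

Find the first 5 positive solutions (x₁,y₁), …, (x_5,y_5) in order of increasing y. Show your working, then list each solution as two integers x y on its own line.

[17; 5,1,2,3,2,6,2,3,2,1,5,34] for √295; ℓ=12 ⇒ convergent index 11
k=0  a_k=17  p_k/q_k = 17/1
k=1  a_k=5  p_k/q_k = 86/5
k=2  a_k=1  p_k/q_k = 103/6
k=3  a_k=2  p_k/q_k = 292/17
k=4  a_k=3  p_k/q_k = 979/57
k=5  a_k=2  p_k/q_k = 2250/131
k=6  a_k=6  p_k/q_k = 14479/843
k=7  a_k=2  p_k/q_k = 31208/1817
k=8  a_k=3  p_k/q_k = 108103/6294
…
k=10  a_k=1  p_k/q_k = 355517/20699
k=11  a_k=5  p_k/q_k = 2024999/117900
(x₁, y₁) = (2024999, 117900);  2024999² − 295·117900² = 1 ✓
(x_2, y_2) = (2024999·2024999 + 295·117900·117900, 2024999·117900 + 117900·2024999) = (8201241900001, 477494764200)
(x_3, y_3) = (2024999·8201241900001 + 295·117900·477494764200, 2024999·477494764200 + 117900·8201241900001) = (33215013292518224999, 1933852840020353700)
(x_4, y_4) = (2024999·33215013292518224999 + 295·117900·1933852840020353700, 2024999·1933852840020353700 + 117900·33215013292518224999) = (134520737404664024967600001, 7832100134376274949528400)
(x_5, y_5) = (2024999·134520737404664024967600001 + 295·117900·7832100134376274949528400, 2024999·7832100134376274949528400 + 117900·134520737404664024967600001) = (544808717447381276777437550624999, 31719989880021710940200100589500)

2024999 117900
8201241900001 477494764200
33215013292518224999 1933852840020353700
134520737404664024967600001 7832100134376274949528400
544808717447381276777437550624999 31719989880021710940200100589500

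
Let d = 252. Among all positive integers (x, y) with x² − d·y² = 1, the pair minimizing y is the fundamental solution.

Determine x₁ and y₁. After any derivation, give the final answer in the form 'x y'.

[15; 1,6,1,30] for √252; ℓ=4 ⇒ convergent index 3
k=0  a_k=15  p_k/q_k = 15/1
…
k=2  a_k=6  p_k/q_k = 111/7
k=3  a_k=1  p_k/q_k = 127/8
(x₁, y₁) = (127, 8);  127² − 252·8² = 1 ✓

127 8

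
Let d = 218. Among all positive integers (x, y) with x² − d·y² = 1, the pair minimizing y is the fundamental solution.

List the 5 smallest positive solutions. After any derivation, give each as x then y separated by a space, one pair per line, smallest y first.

126003 8534
31753512017 2150619204
8002075549230099 541968943114690
2016571050827526816577 136579425476409948936
508188004226839647389073363 34418834696066196648450926

√218 → a₀=14, period (1,3,3,1,28); ℓ=5 odd so k=9
step 0: (14, 1)  from 14·(1,0) + (0,1)
step 1: (15, 1)  from 1·(14,1) + (1,0)
step 2: (59, 4)  from 3·(15,1) + (14,1)
…
step 5: (7220, 489)  from 28·(251,17) + (192,13)
step 6: (7471, 506)  from 1·(7220,489) + (251,17)
…
step 8: (96370, 6527)  from 3·(29633,2007) + (7471,506)
step 9: (126003, 8534)  from 1·(96370,6527) + (29633,2007)
→ (126003, 8534).  Check: 126003²=15876756009, 218·8534²=15876756008, difference 1.
(126003+8534√218)^2 = 31753512017 + 2150619204√218
(126003+8534√218)^3 = 8002075549230099 + 541968943114690√218
(126003+8534√218)^4 = 2016571050827526816577 + 136579425476409948936√218
(126003+8534√218)^5 = 508188004226839647389073363 + 34418834696066196648450926√218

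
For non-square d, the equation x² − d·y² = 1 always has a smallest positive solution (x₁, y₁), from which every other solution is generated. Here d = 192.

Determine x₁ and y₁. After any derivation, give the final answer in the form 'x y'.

97 7

√192 → a₀=13, period (1,5,1,26); ℓ=4 even so k=3
step 0: (13, 1)  from 13·(1,0) + (0,1)
…
step 2: (83, 6)  from 5·(14,1) + (13,1)
step 3: (97, 7)  from 1·(83,6) + (14,1)
→ (97, 7).  Check: 97²=9409, 192·7²=9408, difference 1.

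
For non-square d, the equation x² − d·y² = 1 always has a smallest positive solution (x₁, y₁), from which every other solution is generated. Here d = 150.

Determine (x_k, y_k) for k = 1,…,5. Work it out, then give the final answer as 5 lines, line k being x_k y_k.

√150 = [12; 4,24, …], period ℓ=2 (even) → k=1
a_0=12:  p_0=12·1+0=12,  q_0=12·0+1=1
a_1=4:  p_1=4·12+1=49,  q_1=4·1+0=4
fundamental: x₁=49, y₁=4  (since 2401 − 150·16 = 1)
n=2: (49,4)∘(49,4) = (49·49+150·4·4, 49·4+4·49) = (4801,392)
n=3: (4801,392)∘(49,4) = (49·4801+150·4·392, 49·392+4·4801) = (470449,38412)
n=4: (470449,38412)∘(49,4) = (49·470449+150·4·38412, 49·38412+4·470449) = (46099201,3763984)
n=5: (46099201,3763984)∘(49,4) = (49·46099201+150·4·3763984, 49·3763984+4·46099201) = (4517251249,368832020)

49 4
4801 392
470449 38412
46099201 3763984
4517251249 368832020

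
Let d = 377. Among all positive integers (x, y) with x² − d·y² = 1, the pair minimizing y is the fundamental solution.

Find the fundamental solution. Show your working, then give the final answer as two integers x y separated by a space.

233 12

[19; 2,2,2,38] for √377; ℓ=4 ⇒ convergent index 3
step 0: (19, 1)  from 19·(1,0) + (0,1)
…
step 2: (97, 5)  from 2·(39,2) + (19,1)
step 3: (233, 12)  from 2·(97,5) + (39,2)
(x₁, y₁) = (233, 12);  233² − 377·12² = 1 ✓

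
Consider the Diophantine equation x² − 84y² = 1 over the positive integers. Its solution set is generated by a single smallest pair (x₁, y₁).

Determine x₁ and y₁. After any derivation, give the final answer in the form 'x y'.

55 6

d=84: √d = [9; 6,18] (ℓ=2, even), read p_1/q_1
k=0  a_k=9  p_k/q_k = 9/1
k=1  a_k=6  p_k/q_k = 55/6
→ (55, 6).  Check: 55²=3025, 84·6²=3024, difference 1.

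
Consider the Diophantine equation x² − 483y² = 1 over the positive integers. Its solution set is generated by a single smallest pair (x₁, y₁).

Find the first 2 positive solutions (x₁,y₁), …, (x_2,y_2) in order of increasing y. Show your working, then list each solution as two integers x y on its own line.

22 1
967 44

d=483: √d = [21; 1,42] (ℓ=2, even), read p_1/q_1
a_0=21:  p_0=21·1+0=21,  q_0=21·0+1=1
a_1=1:  p_1=1·21+1=22,  q_1=1·1+0=1
fundamental: x₁=22, y₁=1  (since 484 − 483·1 = 1)
n=2: (22,1)∘(22,1) = (22·22+483·1·1, 22·1+1·22) = (967,44)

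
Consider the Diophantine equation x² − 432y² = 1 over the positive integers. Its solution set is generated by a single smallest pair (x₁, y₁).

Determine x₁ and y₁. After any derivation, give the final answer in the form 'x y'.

1351 65

d=432: √d = [20; 1,3,1,1,1,3,1,40] (ℓ=8, even), read p_7/q_7
k=0  a_k=20  p_k/q_k = 20/1
k=1  a_k=1  p_k/q_k = 21/1
k=2  a_k=3  p_k/q_k = 83/4
k=3  a_k=1  p_k/q_k = 104/5
k=4  a_k=1  p_k/q_k = 187/9
…
k=6  a_k=3  p_k/q_k = 1060/51
k=7  a_k=1  p_k/q_k = 1351/65
→ (1351, 65).  Check: 1351²=1825201, 432·65²=1825200, difference 1.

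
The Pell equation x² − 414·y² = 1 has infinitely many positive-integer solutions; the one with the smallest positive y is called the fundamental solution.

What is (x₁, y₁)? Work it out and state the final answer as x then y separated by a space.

24335 1196

d=414: √d = [20; 2,1,7,2,7,1,2,40] (ℓ=8, even), read p_7/q_7
i=0: a=20 ⇒ p=20, q=1
i=1: a=2 ⇒ p=41, q=2
…
i=4: a=2 ⇒ p=997, q=49
i=5: a=7 ⇒ p=7447, q=366
i=6: a=1 ⇒ p=8444, q=415
i=7: a=2 ⇒ p=24335, q=1196
→ (24335, 1196).  Check: 24335²=592192225, 414·1196²=592192224, difference 1.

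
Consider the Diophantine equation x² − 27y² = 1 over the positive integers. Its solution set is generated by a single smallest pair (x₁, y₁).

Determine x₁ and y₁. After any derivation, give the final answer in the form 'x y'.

d=27: √d = [5; 5,10] (ℓ=2, even), read p_1/q_1
step 0: (5, 1)  from 5·(1,0) + (0,1)
step 1: (26, 5)  from 5·(5,1) + (1,0)
fundamental: x₁=26, y₁=5  (since 676 − 27·25 = 1)

26 5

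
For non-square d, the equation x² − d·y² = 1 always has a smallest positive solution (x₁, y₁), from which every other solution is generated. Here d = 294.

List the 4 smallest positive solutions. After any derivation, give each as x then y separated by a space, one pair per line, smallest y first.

[17; 6,1,4,1,6,34] for √294; ℓ=6 ⇒ convergent index 5
k=0  a_k=17  p_k/q_k = 17/1
k=1  a_k=6  p_k/q_k = 103/6
k=2  a_k=1  p_k/q_k = 120/7
k=3  a_k=4  p_k/q_k = 583/34
k=4  a_k=1  p_k/q_k = 703/41
k=5  a_k=6  p_k/q_k = 4801/280
→ (4801, 280).  Check: 4801²=23049601, 294·280²=23049600, difference 1.
n=2: (4801,280)∘(4801,280) = (4801·4801+294·280·280, 4801·280+280·4801) = (46099201,2688560)
n=3: (46099201,2688560)∘(4801,280) = (4801·46099201+294·280·2688560, 4801·2688560+280·46099201) = (442644523201,25815552840)
n=4: (442644523201,25815552840)∘(4801,280) = (4801·442644523201+294·280·25815552840, 4801·25815552840+280·442644523201) = (4250272665676801,247880935681120)

4801 280
46099201 2688560
442644523201 25815552840
4250272665676801 247880935681120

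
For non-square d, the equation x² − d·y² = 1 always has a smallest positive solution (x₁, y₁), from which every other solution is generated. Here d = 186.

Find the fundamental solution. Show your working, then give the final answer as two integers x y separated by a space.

√186 = [13; 1,1,1,3,4,3,1,1,1,26, …], period ℓ=10 (even) → k=9
i=0: a=13 ⇒ p=13, q=1
i=1: a=1 ⇒ p=14, q=1
…
i=5: a=4 ⇒ p=641, q=47
…
i=8: a=1 ⇒ p=4787, q=351
i=9: a=1 ⇒ p=7501, q=550
fundamental: x₁=7501, y₁=550  (since 56265001 − 186·302500 = 1)

7501 550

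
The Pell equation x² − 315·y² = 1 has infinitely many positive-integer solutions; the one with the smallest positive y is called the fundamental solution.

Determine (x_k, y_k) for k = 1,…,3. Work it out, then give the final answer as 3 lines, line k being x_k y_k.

d=315: √d = [17; 1,2,1,34] (ℓ=4, even), read p_3/q_3
k=0  a_k=17  p_k/q_k = 17/1
k=1  a_k=1  p_k/q_k = 18/1
k=2  a_k=2  p_k/q_k = 53/3
k=3  a_k=1  p_k/q_k = 71/4
fundamental: x₁=71, y₁=4  (since 5041 − 315·16 = 1)
k=2:  x_2 = 71·71+315·4·4 = 10081,  y_2 = 71·4+4·71 = 568
k=3:  x_3 = 71·10081+315·4·568 = 1431431,  y_3 = 71·568+4·10081 = 80652

71 4
10081 568
1431431 80652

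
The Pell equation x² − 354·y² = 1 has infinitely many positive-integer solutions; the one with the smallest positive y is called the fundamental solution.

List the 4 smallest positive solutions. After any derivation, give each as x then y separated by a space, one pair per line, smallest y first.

258065 13716
133195088449 7079239080
68745981000924305 3653807666346684
35481863173873866451201 1885839750824434773840

√354 → a₀=18, period (1,4,2,2,18,2,2,4,1,36); ℓ=10 even so k=9
k=0  a_k=18  p_k/q_k = 18/1
k=1  a_k=1  p_k/q_k = 19/1
k=2  a_k=4  p_k/q_k = 94/5
k=3  a_k=2  p_k/q_k = 207/11
k=4  a_k=2  p_k/q_k = 508/27
…
k=6  a_k=2  p_k/q_k = 19210/1021
…
k=8  a_k=4  p_k/q_k = 210294/11177
k=9  a_k=1  p_k/q_k = 258065/13716
fundamental: x₁=258065, y₁=13716  (since 66597544225 − 354·188128656 = 1)
n=2: (258065,13716)∘(258065,13716) = (258065·258065+354·13716·13716, 258065·13716+13716·258065) = (133195088449,7079239080)
n=3: (133195088449,7079239080)∘(258065,13716) = (258065·133195088449+354·13716·7079239080, 258065·7079239080+13716·133195088449) = (68745981000924305,3653807666346684)
n=4: (68745981000924305,3653807666346684)∘(258065,13716) = (258065·68745981000924305+354·13716·3653807666346684, 258065·3653807666346684+13716·68745981000924305) = (35481863173873866451201,1885839750824434773840)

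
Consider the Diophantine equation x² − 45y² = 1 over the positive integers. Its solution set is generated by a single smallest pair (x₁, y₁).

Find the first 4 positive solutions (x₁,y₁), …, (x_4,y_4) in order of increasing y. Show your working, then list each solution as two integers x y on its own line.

√45 = [6; 1,2,2,2,1,12, …], period ℓ=6 (even) → k=5
k=0  a_k=6  p_k/q_k = 6/1
…
k=4  a_k=2  p_k/q_k = 114/17
k=5  a_k=1  p_k/q_k = 161/24
fundamental: x₁=161, y₁=24  (since 25921 − 45·576 = 1)
(161+24√45)^2 = 51841 + 7728√45
(161+24√45)^3 = 16692641 + 2488392√45
(161+24√45)^4 = 5374978561 + 801254496√45

161 24
51841 7728
16692641 2488392
5374978561 801254496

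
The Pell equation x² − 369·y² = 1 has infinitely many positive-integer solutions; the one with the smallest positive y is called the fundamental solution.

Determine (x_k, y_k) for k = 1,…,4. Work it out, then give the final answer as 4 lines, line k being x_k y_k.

8396801 437120
141012534067201 7340819306240
2368108374136006451201 123278797782910239360
39769069528107045198367948801 2070295065004669620717268480

d=369: √d = [19; 4,1,3,2,7,4,7,2,3,1,4,38] (ℓ=12, even), read p_11/q_11
i=0: a=19 ⇒ p=19, q=1
…
i=3: a=3 ⇒ p=365, q=19
i=4: a=2 ⇒ p=826, q=43
…
i=7: a=7 ⇒ p=184045, q=9581
…
i=10: a=1 ⇒ p=1758061, q=91521
i=11: a=4 ⇒ p=8396801, q=437120
→ (8396801, 437120).  Check: 8396801²=70506267033601, 369·437120²=70506267033600, difference 1.
k=2:  x_2 = 8396801·8396801+369·437120·437120 = 141012534067201,  y_2 = 8396801·437120+437120·8396801 = 7340819306240
k=3:  x_3 = 8396801·141012534067201+369·437120·7340819306240 = 2368108374136006451201,  y_3 = 8396801·7340819306240+437120·141012534067201 = 123278797782910239360
k=4:  x_4 = 8396801·2368108374136006451201+369·437120·123278797782910239360 = 39769069528107045198367948801,  y_4 = 8396801·123278797782910239360+437120·2368108374136006451201 = 2070295065004669620717268480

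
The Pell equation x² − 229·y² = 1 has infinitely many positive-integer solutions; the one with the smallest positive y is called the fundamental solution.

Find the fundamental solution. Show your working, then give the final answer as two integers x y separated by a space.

5848201 386460

√229 → a₀=15, period (7,1,1,7,30); ℓ=5 odd so k=9
k=0  a_k=15  p_k/q_k = 15/1
…
k=3  a_k=1  p_k/q_k = 227/15
k=4  a_k=7  p_k/q_k = 1710/113
…
k=8  a_k=1  p_k/q_k = 776325/51301
k=9  a_k=7  p_k/q_k = 5848201/386460
fundamental: x₁=5848201, y₁=386460  (since 34201454936401 − 229·149351331600 = 1)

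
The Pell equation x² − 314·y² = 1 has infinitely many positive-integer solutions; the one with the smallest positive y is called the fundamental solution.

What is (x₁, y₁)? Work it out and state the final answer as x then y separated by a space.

392499 22150

√314 → a₀=17, period (1,2,1,1,2,1,34); ℓ=7 odd so k=13
i=0: a=17 ⇒ p=17, q=1
i=1: a=1 ⇒ p=18, q=1
i=2: a=2 ⇒ p=53, q=3
i=3: a=1 ⇒ p=71, q=4
i=4: a=1 ⇒ p=124, q=7
i=5: a=2 ⇒ p=319, q=18
i=6: a=1 ⇒ p=443, q=25
i=7: a=34 ⇒ p=15381, q=868
i=8: a=1 ⇒ p=15824, q=893
i=9: a=2 ⇒ p=47029, q=2654
…
i=12: a=2 ⇒ p=282617, q=15949
i=13: a=1 ⇒ p=392499, q=22150
fundamental: x₁=392499, y₁=22150  (since 154055465001 − 314·490622500 = 1)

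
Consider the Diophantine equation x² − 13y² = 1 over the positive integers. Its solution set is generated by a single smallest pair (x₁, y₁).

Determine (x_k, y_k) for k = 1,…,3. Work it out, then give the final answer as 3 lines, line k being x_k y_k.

√13 = [3; 1,1,1,1,6, …], period ℓ=5 (odd) → k=9
i=0: a=3 ⇒ p=3, q=1
i=1: a=1 ⇒ p=4, q=1
i=2: a=1 ⇒ p=7, q=2
…
i=6: a=1 ⇒ p=137, q=38
i=7: a=1 ⇒ p=256, q=71
i=8: a=1 ⇒ p=393, q=109
i=9: a=1 ⇒ p=649, q=180
fundamental: x₁=649, y₁=180  (since 421201 − 13·32400 = 1)
n=2: (649,180)∘(649,180) = (649·649+13·180·180, 649·180+180·649) = (842401,233640)
n=3: (842401,233640)∘(649,180) = (649·842401+13·180·233640, 649·233640+180·842401) = (1093435849,303264540)

649 180
842401 233640
1093435849 303264540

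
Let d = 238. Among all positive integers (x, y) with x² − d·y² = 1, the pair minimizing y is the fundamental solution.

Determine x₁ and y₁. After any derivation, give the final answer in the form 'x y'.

11663 756

√238 → a₀=15, period (2,2,1,14,1,2,2,30); ℓ=8 even so k=7
k=0  a_k=15  p_k/q_k = 15/1
…
k=2  a_k=2  p_k/q_k = 77/5
k=3  a_k=1  p_k/q_k = 108/7
k=4  a_k=14  p_k/q_k = 1589/103
k=5  a_k=1  p_k/q_k = 1697/110
k=6  a_k=2  p_k/q_k = 4983/323
k=7  a_k=2  p_k/q_k = 11663/756
fundamental: x₁=11663, y₁=756  (since 136025569 − 238·571536 = 1)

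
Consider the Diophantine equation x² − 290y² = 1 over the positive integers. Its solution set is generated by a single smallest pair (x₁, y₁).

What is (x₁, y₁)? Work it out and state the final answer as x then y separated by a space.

√290 → a₀=17, period (34); ℓ=1 odd so k=1
a_0=17:  p_0=17·1+0=17,  q_0=17·0+1=1
a_1=34:  p_1=34·17+1=579,  q_1=34·1+0=34
→ (579, 34).  Check: 579²=335241, 290·34²=335240, difference 1.

579 34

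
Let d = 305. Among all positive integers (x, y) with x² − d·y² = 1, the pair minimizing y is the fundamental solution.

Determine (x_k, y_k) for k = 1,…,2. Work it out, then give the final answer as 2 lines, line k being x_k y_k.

d=305: √d = [17; 2,6,2,34] (ℓ=4, even), read p_3/q_3
step 0: (17, 1)  from 17·(1,0) + (0,1)
…
step 2: (227, 13)  from 6·(35,2) + (17,1)
step 3: (489, 28)  from 2·(227,13) + (35,2)
→ (489, 28).  Check: 489²=239121, 305·28²=239120, difference 1.
(x_2, y_2) = (489·489 + 305·28·28, 489·28 + 28·489) = (478241, 27384)

489 28
478241 27384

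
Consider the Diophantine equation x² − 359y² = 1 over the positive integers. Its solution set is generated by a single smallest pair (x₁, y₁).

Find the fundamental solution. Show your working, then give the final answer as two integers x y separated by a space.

360 19

d=359: √d = [18; 1,17,1,36] (ℓ=4, even), read p_3/q_3
i=0: a=18 ⇒ p=18, q=1
i=1: a=1 ⇒ p=19, q=1
i=2: a=17 ⇒ p=341, q=18
i=3: a=1 ⇒ p=360, q=19
fundamental: x₁=360, y₁=19  (since 129600 − 359·361 = 1)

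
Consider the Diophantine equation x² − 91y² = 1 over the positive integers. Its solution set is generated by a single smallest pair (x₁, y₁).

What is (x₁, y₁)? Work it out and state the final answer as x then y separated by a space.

d=91: √d = [9; 1,1,5,1,5,1,1,18] (ℓ=8, even), read p_7/q_7
a_0=9:  p_0=9·1+0=9,  q_0=9·0+1=1
…
a_2=1:  p_2=1·10+9=19,  q_2=1·1+1=2
a_3=5:  p_3=5·19+10=105,  q_3=5·2+1=11
…
a_6=1:  p_6=1·725+124=849,  q_6=1·76+13=89
a_7=1:  p_7=1·849+725=1574,  q_7=1·89+76=165
fundamental: x₁=1574, y₁=165  (since 2477476 − 91·27225 = 1)

1574 165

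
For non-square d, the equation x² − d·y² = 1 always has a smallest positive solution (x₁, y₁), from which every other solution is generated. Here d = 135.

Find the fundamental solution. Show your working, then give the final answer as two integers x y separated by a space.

244 21

√135 = [11; 1,1,1,1,1,1,1,22, …], period ℓ=8 (even) → k=7
step 0: (11, 1)  from 11·(1,0) + (0,1)
step 1: (12, 1)  from 1·(11,1) + (1,0)
…
step 3: (35, 3)  from 1·(23,2) + (12,1)
…
step 5: (93, 8)  from 1·(58,5) + (35,3)
step 6: (151, 13)  from 1·(93,8) + (58,5)
step 7: (244, 21)  from 1·(151,13) + (93,8)
(x₁, y₁) = (244, 21);  244² − 135·21² = 1 ✓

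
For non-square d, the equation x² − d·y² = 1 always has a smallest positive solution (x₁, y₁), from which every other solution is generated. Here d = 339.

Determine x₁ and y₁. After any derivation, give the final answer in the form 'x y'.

d=339: √d = [18; 2,2,2,1,17,1,2,2,2,36] (ℓ=10, even), read p_9/q_9
i=0: a=18 ⇒ p=18, q=1
i=1: a=2 ⇒ p=37, q=2
…
i=4: a=1 ⇒ p=313, q=17
i=5: a=17 ⇒ p=5542, q=301
…
i=7: a=2 ⇒ p=17252, q=937
i=8: a=2 ⇒ p=40359, q=2192
i=9: a=2 ⇒ p=97970, q=5321
(x₁, y₁) = (97970, 5321);  97970² − 339·5321² = 1 ✓

97970 5321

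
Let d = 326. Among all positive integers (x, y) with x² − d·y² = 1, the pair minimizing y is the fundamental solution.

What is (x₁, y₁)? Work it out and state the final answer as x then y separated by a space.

√326 = [18; 18,36, …], period ℓ=2 (even) → k=1
step 0: (18, 1)  from 18·(1,0) + (0,1)
step 1: (325, 18)  from 18·(18,1) + (1,0)
fundamental: x₁=325, y₁=18  (since 105625 − 326·324 = 1)

325 18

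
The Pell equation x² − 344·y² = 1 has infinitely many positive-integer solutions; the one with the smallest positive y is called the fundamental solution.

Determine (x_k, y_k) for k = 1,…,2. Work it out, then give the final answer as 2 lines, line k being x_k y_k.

10405 561
216528049 11674410

[18; 1,1,4,1,3,1,4,1,1,36] for √344; ℓ=10 ⇒ convergent index 9
a_0=18:  p_0=18·1+0=18,  q_0=18·0+1=1
…
a_3=4:  p_3=4·37+19=167,  q_3=4·2+1=9
a_4=1:  p_4=1·167+37=204,  q_4=1·9+2=11
a_5=3:  p_5=3·204+167=779,  q_5=3·11+9=42
a_6=1:  p_6=1·779+204=983,  q_6=1·42+11=53
a_7=4:  p_7=4·983+779=4711,  q_7=4·53+42=254
a_8=1:  p_8=1·4711+983=5694,  q_8=1·254+53=307
a_9=1:  p_9=1·5694+4711=10405,  q_9=1·307+254=561
fundamental: x₁=10405, y₁=561  (since 108264025 − 344·314721 = 1)
(x_2, y_2) = (10405·10405 + 344·561·561, 10405·561 + 561·10405) = (216528049, 11674410)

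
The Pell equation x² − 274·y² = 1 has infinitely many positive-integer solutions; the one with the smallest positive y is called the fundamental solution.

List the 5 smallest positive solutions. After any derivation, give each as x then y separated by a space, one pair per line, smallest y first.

d=274: √d = [16; 1,1,4,4,1,1,32] (ℓ=7, odd), read p_13/q_13
k=0  a_k=16  p_k/q_k = 16/1
…
k=2  a_k=1  p_k/q_k = 33/2
…
k=4  a_k=4  p_k/q_k = 629/38
k=5  a_k=1  p_k/q_k = 778/47
…
k=7  a_k=32  p_k/q_k = 45802/2767
…
k=10  a_k=4  p_k/q_k = 419253/25328
…
k=12  a_k=1  p_k/q_k = 2189276/132259
k=13  a_k=1  p_k/q_k = 3959299/239190
(x₁, y₁) = (3959299, 239190);  3959299² − 274·239190² = 1 ✓
(3959299+239190√274)^2 = 31352097142801 + 1894049455620√274
(3959299+239190√274)^3 = 248264653730785753699 + 14998216231173381570√274
(3959299+239190√274)^4 = 1965907990503261255572251201 + 118764845051735182903983240√274
(3959299+239190√274)^5 = 15567235081782895307198186429982499 + 940451064496965117656884702915950√274

3959299 239190
31352097142801 1894049455620
248264653730785753699 14998216231173381570
1965907990503261255572251201 118764845051735182903983240
15567235081782895307198186429982499 940451064496965117656884702915950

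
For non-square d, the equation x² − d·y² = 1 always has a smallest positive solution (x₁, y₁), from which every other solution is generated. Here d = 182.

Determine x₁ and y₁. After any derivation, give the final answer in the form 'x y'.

d=182: √d = [13; 2,26] (ℓ=2, even), read p_1/q_1
a_0=13:  p_0=13·1+0=13,  q_0=13·0+1=1
a_1=2:  p_1=2·13+1=27,  q_1=2·1+0=2
→ (27, 2).  Check: 27²=729, 182·2²=728, difference 1.

27 2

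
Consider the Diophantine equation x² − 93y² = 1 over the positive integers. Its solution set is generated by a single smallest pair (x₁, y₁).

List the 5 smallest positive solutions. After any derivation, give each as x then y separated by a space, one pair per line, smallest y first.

d=93: √d = [9; 1,1,1,4,6,4,1,1,1,18] (ℓ=10, even), read p_9/q_9
step 0: (9, 1)  from 9·(1,0) + (0,1)
…
step 2: (19, 2)  from 1·(10,1) + (9,1)
…
step 5: (839, 87)  from 6·(135,14) + (29,3)
step 6: (3491, 362)  from 4·(839,87) + (135,14)
step 7: (4330, 449)  from 1·(3491,362) + (839,87)
step 8: (7821, 811)  from 1·(4330,449) + (3491,362)
step 9: (12151, 1260)  from 1·(7821,811) + (4330,449)
fundamental: x₁=12151, y₁=1260  (since 147646801 − 93·1587600 = 1)
k=2:  x_2 = 12151·12151+93·1260·1260 = 295293601,  y_2 = 12151·1260+1260·12151 = 30620520
k=3:  x_3 = 12151·295293601+93·1260·30620520 = 7176225079351,  y_3 = 12151·30620520+1260·295293601 = 744139875780
k=4:  x_4 = 12151·7176225079351+93·1260·744139875780 = 174396621583094401,  y_4 = 12151·744139875780+1260·7176225079351 = 18084087230585040
k=5:  x_5 = 12151·174396621583094401+93·1260·18084087230585040 = 4238186690536135053751,  y_5 = 12151·18084087230585040+1260·174396621583094401 = 439479487133537766300

12151 1260
295293601 30620520
7176225079351 744139875780
174396621583094401 18084087230585040
4238186690536135053751 439479487133537766300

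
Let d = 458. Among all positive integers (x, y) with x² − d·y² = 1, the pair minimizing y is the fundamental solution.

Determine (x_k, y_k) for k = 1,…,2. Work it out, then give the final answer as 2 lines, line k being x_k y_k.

√458 → a₀=21, period (2,2,42); ℓ=3 odd so k=5
a_0=21:  p_0=21·1+0=21,  q_0=21·0+1=1
…
a_4=2:  p_4=2·4537+107=9181,  q_4=2·212+5=429
a_5=2:  p_5=2·9181+4537=22899,  q_5=2·429+212=1070
(x₁, y₁) = (22899, 1070);  22899² − 458·1070² = 1 ✓
(x_2, y_2) = (22899·22899 + 458·1070·1070, 22899·1070 + 1070·22899) = (1048728401, 49003860)

22899 1070
1048728401 49003860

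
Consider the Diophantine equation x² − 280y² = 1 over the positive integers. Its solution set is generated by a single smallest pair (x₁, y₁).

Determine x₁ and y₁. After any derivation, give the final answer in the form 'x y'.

251 15

d=280: √d = [16; 1,2,1,2,1,32] (ℓ=6, even), read p_5/q_5
step 0: (16, 1)  from 16·(1,0) + (0,1)
step 1: (17, 1)  from 1·(16,1) + (1,0)
step 2: (50, 3)  from 2·(17,1) + (16,1)
…
step 4: (184, 11)  from 2·(67,4) + (50,3)
step 5: (251, 15)  from 1·(184,11) + (67,4)
→ (251, 15).  Check: 251²=63001, 280·15²=63000, difference 1.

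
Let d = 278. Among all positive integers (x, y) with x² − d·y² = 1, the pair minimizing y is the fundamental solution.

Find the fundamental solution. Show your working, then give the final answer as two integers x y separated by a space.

2501 150

√278 = [16; 1,2,16,2,1,32, …], period ℓ=6 (even) → k=5
a_0=16:  p_0=16·1+0=16,  q_0=16·0+1=1
…
a_4=2:  p_4=2·817+50=1684,  q_4=2·49+3=101
a_5=1:  p_5=1·1684+817=2501,  q_5=1·101+49=150
→ (2501, 150).  Check: 2501²=6255001, 278·150²=6255000, difference 1.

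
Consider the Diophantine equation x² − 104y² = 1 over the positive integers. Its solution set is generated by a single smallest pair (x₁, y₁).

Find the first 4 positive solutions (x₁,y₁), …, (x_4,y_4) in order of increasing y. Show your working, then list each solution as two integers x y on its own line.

√104 → a₀=10, period (5,20); ℓ=2 even so k=1
step 0: (10, 1)  from 10·(1,0) + (0,1)
step 1: (51, 5)  from 5·(10,1) + (1,0)
(x₁, y₁) = (51, 5);  51² − 104·5² = 1 ✓
n=2: (51,5)∘(51,5) = (51·51+104·5·5, 51·5+5·51) = (5201,510)
n=3: (5201,510)∘(51,5) = (51·5201+104·5·510, 51·510+5·5201) = (530451,52015)
n=4: (530451,52015)∘(51,5) = (51·530451+104·5·52015, 51·52015+5·530451) = (54100801,5305020)

51 5
5201 510
530451 52015
54100801 5305020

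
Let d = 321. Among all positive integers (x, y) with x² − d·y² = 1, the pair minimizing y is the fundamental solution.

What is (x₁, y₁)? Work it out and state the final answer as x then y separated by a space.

√321 = [17; 1,10,1,34, …], period ℓ=4 (even) → k=3
step 0: (17, 1)  from 17·(1,0) + (0,1)
step 1: (18, 1)  from 1·(17,1) + (1,0)
step 2: (197, 11)  from 10·(18,1) + (17,1)
step 3: (215, 12)  from 1·(197,11) + (18,1)
→ (215, 12).  Check: 215²=46225, 321·12²=46224, difference 1.

215 12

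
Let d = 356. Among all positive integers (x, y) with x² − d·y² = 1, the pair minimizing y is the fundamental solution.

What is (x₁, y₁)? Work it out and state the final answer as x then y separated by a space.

500001 26500

[18; 1,6,1,1,2,…,6,1,36] for √356; ℓ=14 ⇒ convergent index 13
i=0: a=18 ⇒ p=18, q=1
…
i=3: a=1 ⇒ p=151, q=8
…
i=6: a=1 ⇒ p=1000, q=53
…
i=8: a=1 ⇒ p=9717, q=515
…
i=12: a=6 ⇒ p=433982, q=23001
i=13: a=1 ⇒ p=500001, q=26500
fundamental: x₁=500001, y₁=26500  (since 250001000001 − 356·702250000 = 1)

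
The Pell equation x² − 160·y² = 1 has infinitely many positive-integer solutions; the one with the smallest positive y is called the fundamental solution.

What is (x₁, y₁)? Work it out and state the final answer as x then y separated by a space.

721 57

d=160: √d = [12; 1,1,1,5,1,1,1,24] (ℓ=8, even), read p_7/q_7
i=0: a=12 ⇒ p=12, q=1
i=1: a=1 ⇒ p=13, q=1
…
i=3: a=1 ⇒ p=38, q=3
…
i=5: a=1 ⇒ p=253, q=20
i=6: a=1 ⇒ p=468, q=37
i=7: a=1 ⇒ p=721, q=57
fundamental: x₁=721, y₁=57  (since 519841 − 160·3249 = 1)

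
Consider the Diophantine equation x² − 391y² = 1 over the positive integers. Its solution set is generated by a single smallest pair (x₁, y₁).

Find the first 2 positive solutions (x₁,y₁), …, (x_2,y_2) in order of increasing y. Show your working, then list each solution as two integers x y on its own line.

√391 = [19; 1,3,2,2,1,…,3,1,38, …], period ℓ=16 (even) → k=15
a_0=19:  p_0=19·1+0=19,  q_0=19·0+1=1
…
a_2=3:  p_2=3·20+19=79,  q_2=3·1+1=4
…
a_4=2:  p_4=2·178+79=435,  q_4=2·9+4=22
…
a_6=1:  p_6=1·613+435=1048,  q_6=1·31+22=53
a_7=2:  p_7=2·1048+613=2709,  q_7=2·53+31=137
…
a_9=2:  p_9=2·52519+2709=107747,  q_9=2·2656+137=5449
a_10=1:  p_10=1·107747+52519=160266,  q_10=1·5449+2656=8105
a_11=1:  p_11=1·160266+107747=268013,  q_11=1·8105+5449=13554
a_12=2:  p_12=2·268013+160266=696292,  q_12=2·13554+8105=35213
…
a_14=3:  p_14=3·1660597+696292=5678083,  q_14=3·83980+35213=287153
a_15=1:  p_15=1·5678083+1660597=7338680,  q_15=1·287153+83980=371133
(x₁, y₁) = (7338680, 371133);  7338680² − 391·371133² = 1 ✓
(7338680+371133√391)^2 = 107712448284799 + 5447252648880√391

7338680 371133
107712448284799 5447252648880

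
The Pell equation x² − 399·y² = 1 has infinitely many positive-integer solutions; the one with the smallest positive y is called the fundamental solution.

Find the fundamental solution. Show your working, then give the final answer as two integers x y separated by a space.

d=399: √d = [19; 1,38] (ℓ=2, even), read p_1/q_1
step 0: (19, 1)  from 19·(1,0) + (0,1)
step 1: (20, 1)  from 1·(19,1) + (1,0)
→ (20, 1).  Check: 20²=400, 399·1²=399, difference 1.

20 1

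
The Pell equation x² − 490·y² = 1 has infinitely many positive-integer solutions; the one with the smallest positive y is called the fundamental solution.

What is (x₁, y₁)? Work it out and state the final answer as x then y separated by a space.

√490 → a₀=22, period (7,2,1,4,4,4,1,2,7,44); ℓ=10 even so k=9
k=0  a_k=22  p_k/q_k = 22/1
k=1  a_k=7  p_k/q_k = 155/7
k=2  a_k=2  p_k/q_k = 332/15
k=3  a_k=1  p_k/q_k = 487/22
k=4  a_k=4  p_k/q_k = 2280/103
…
k=6  a_k=4  p_k/q_k = 40708/1839
…
k=8  a_k=2  p_k/q_k = 141338/6385
k=9  a_k=7  p_k/q_k = 1039681/46968
→ (1039681, 46968).  Check: 1039681²=1080936581761, 490·46968²=1080936581760, difference 1.

1039681 46968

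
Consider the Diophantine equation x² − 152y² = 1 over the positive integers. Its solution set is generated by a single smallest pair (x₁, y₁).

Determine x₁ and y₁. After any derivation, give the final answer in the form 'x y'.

37 3

√152 → a₀=12, period (3,24); ℓ=2 even so k=1
step 0: (12, 1)  from 12·(1,0) + (0,1)
step 1: (37, 3)  from 3·(12,1) + (1,0)
(x₁, y₁) = (37, 3);  37² − 152·3² = 1 ✓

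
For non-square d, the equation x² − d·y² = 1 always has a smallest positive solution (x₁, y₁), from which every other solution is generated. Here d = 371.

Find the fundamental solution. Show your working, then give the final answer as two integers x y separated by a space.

√371 = [19; 3,1,4,1,3,38, …], period ℓ=6 (even) → k=5
a_0=19:  p_0=19·1+0=19,  q_0=19·0+1=1
…
a_3=4:  p_3=4·77+58=366,  q_3=4·4+3=19
a_4=1:  p_4=1·366+77=443,  q_4=1·19+4=23
a_5=3:  p_5=3·443+366=1695,  q_5=3·23+19=88
(x₁, y₁) = (1695, 88);  1695² − 371·88² = 1 ✓

1695 88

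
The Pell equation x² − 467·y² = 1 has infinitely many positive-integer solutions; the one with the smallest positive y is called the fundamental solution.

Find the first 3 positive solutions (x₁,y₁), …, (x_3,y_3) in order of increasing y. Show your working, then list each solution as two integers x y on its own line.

[21; 1,1,1,1,3,…,1,1,42] for √467; ℓ=14 ⇒ convergent index 13
i=0: a=21 ⇒ p=21, q=1
i=1: a=1 ⇒ p=22, q=1
i=2: a=1 ⇒ p=43, q=2
…
i=4: a=1 ⇒ p=108, q=5
i=5: a=3 ⇒ p=389, q=18
…
i=7: a=21 ⇒ p=27164, q=1257
…
i=12: a=1 ⇒ p=991929, q=45901
i=13: a=1 ⇒ p=1625626, q=75225
→ (1625626, 75225).  Check: 1625626²=2642659891876, 467·75225²=2642659891875, difference 1.
(1625626+75225√467)^2 = 5285319783751 + 244575431700√467
(1625626+75225√467)^3 = 17183906517558380626 + 795176361465413175√467

1625626 75225
5285319783751 244575431700
17183906517558380626 795176361465413175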